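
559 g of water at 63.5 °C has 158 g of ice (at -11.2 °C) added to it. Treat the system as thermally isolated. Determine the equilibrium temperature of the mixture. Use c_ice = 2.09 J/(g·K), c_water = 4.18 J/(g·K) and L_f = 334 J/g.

T_f ≈ 30.7 °C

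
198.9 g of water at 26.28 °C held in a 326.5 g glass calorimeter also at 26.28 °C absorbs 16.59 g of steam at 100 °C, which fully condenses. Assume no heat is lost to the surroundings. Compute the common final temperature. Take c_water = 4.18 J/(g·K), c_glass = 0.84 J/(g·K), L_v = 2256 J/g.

Net heat exchanged in the isolated system is zero:
latent heat released on condensation: 16.59×2256 = 37427; condensate cools 100→T: 16.59×4.18×(T − 100) = 69.35(T − 100); original water: 831.4(T − 26.28); glass cup: 326.5×0.84×(T − 26.28) = 274.26(T − 26.28)
1175 T = 37427 + 6934.6 + 29057 = 73418
T ≈ 62.48 °C, under the boiling point, so the assumption holds.

T_f ≈ 62.5 °C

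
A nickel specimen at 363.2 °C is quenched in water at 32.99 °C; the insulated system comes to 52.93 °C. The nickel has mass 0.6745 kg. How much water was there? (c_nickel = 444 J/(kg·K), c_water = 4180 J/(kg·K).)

Heat lost by the nickel = heat gained by the water:
0.6745·444·(363.2 − 52.93) = m·4180·(52.93 − 32.99)
83349 m = 92919  ⇒  m ≈ 1.115 kg

m ≈ 1.11 kg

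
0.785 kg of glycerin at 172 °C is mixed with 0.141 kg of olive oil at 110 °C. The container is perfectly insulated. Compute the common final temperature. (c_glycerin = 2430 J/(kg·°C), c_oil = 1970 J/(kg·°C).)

Energy conservation, ΣQ = 0:
0.785·2430·(T − 172) + 0.141·1970·(T − 110) = 0
1907.6(T − 172) + 277.77(T − 110) = 0
(1907.6 + 277.77) T = 1907.6·172 + 277.77·110
T ≈ 164.12 °C

T_f ≈ 164.1 °C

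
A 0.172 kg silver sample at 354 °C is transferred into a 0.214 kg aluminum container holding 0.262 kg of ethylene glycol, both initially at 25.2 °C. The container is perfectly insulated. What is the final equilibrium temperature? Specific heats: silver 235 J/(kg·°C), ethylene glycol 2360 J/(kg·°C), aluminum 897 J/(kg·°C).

Conservation of energy gives ΣQ = 0:
0.172·235·(T − 354) + 0.262·2360·(T − 25.2) + 0.214·897·(T − 25.2) = 0
40.42(T − 354) + 618.32(T − 25.2) + 191.96(T − 25.2) = 0
(40.42 + 618.32 + 191.96) T = 40.42·354 + 618.32·25.2 + 191.96·25.2
T ≈ 40.82 °C

T_f ≈ 40.8 °C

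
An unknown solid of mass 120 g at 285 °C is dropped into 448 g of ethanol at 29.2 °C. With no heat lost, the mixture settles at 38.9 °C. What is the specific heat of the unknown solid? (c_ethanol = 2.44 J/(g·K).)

c ≈ 0.359 J/(g·K)

Taking heat into each body as positive, Σ m c ΔT = 0:
120·c·(38.9 − 285) + 448·2.44·(38.9 − 29.2) = 0
-29532 c = -10603
c = -10603/-29532 ≈ 0.359 J/(g·K)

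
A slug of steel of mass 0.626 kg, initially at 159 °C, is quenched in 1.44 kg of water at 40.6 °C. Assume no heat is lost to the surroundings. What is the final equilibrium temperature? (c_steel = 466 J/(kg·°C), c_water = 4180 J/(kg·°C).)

T_f ≈ 46.1 °C

Conservation of energy gives ΣQ = 0:
0.626*466*(T − 159) + 1.44*4180*(T − 40.6) = 0
291.72(T − 159) + 6019.2(T − 40.6) = 0
6310.9 T = 290762
T ≈ 46.07 °C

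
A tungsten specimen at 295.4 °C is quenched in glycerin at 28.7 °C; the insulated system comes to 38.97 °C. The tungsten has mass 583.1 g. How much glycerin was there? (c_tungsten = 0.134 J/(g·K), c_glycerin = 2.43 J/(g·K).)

Net heat exchanged in the isolated system is zero:
583.1×0.134×(38.97 − 295.4) + m×2.43×(38.97 − 28.7) = 0
24.96 m = 20036
m = 20036/24.96 ≈ 802.9 g

m ≈ 803 g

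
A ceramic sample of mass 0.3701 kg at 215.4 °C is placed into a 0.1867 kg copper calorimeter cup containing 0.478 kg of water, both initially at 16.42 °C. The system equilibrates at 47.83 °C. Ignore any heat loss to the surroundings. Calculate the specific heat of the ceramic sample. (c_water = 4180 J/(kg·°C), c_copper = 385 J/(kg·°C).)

Heat gained plus heat lost sum to zero:
0.3701·c·(47.83 − 215.4) + 0.478·4180·(47.83 − 16.42) + 0.1867·385·(47.83 − 16.42) = 0
-62.02 c = -65016
c = -65016/-62.02 ≈ 1048 J/(kg·°C)

c ≈ 1050 J/(kg·°C)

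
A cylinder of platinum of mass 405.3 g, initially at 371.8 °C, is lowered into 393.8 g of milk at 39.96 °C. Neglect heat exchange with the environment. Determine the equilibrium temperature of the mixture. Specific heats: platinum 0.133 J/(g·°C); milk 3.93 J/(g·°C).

Setting the total heat transfer to zero:
405.3×0.133×(T − 371.8) + 393.8×3.93×(T − 39.96) = 0
53.9(T − 371.8) + 1547.6(T − 39.96) = 0
1601.5 T = 81885
T = 81885 / 1601.5 = 51.1 °C

T_f ≈ 51.1 °C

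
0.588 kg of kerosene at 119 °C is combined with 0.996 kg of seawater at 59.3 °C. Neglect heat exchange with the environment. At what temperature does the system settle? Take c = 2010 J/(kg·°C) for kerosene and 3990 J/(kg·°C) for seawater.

Let T be the final temperature. ΣQ_i = 0:
0.588×2010×(T − 119) + 0.996×3990×(T − 59.3) = 0
1181.9(T − 119) + 3974(T − 59.3) = 0
(1181.9 + 3974) T = 1181.9×119 + 3974×59.3
T ≈ 72.98 °C

T_f ≈ 73.0 °C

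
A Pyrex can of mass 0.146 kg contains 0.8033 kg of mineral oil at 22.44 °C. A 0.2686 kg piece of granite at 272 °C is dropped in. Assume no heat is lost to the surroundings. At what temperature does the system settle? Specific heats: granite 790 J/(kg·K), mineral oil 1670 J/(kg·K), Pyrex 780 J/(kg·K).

T_f ≈ 54.2 °C

T_f is the heat-capacity-weighted average of the initial temperatures:
T_f = (212.19×272 + 1341.5×22.44 + 113.88×22.44) / (212.19 + 1341.5 + 113.88)
    = 90376 / 1667.6 ≈ 54.20 °C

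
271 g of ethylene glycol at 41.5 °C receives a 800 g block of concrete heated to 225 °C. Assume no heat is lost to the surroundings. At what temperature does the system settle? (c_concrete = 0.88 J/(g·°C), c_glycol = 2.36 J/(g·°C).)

T_f ≈ 137.7 °C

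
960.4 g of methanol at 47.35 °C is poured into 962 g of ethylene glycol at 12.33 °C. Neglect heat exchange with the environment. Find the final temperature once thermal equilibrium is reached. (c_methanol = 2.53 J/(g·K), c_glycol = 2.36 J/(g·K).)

T_f ≈ 30.4 °C

Heat gained plus heat lost sum to zero:
960.4·2.53·(T − 47.35) + 962·2.36·(T − 12.33) = 0
(2429.8 + 2270.3) T = 2429.8·47.35 + 2270.3·12.33
T = 143045 / 4700.1 = 30.4 °C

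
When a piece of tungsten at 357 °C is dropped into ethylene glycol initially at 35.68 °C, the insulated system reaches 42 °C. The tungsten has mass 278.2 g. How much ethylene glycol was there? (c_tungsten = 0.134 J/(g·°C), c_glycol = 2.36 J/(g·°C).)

Conservation of energy gives ΣQ = 0:
278.2·0.134·(42 − 357) + m·2.36·(42 − 35.68) = 0
14.92 m = 11743
m = 11743/14.92 ≈ 787.3 g

m ≈ 787 g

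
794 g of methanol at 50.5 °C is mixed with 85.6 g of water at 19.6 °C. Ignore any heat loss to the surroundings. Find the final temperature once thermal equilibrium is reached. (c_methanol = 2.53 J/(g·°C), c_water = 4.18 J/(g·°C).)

T_f ≈ 45.8 °C

Conservation of energy gives ΣQ = 0:
794·2.53·(T − 50.5) + 85.6·4.18·(T − 19.6) = 0
2008.8(T − 50.5) + 357.81(T − 19.6) = 0
2366.6 T = 108458
T = 108458/2366.6 ≈ 45.83 °C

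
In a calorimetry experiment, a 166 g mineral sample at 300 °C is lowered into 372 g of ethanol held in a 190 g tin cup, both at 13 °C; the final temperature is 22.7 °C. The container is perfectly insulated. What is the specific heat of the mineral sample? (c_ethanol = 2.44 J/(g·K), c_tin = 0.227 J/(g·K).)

Let T be the final temperature. ΣQ_i = 0:
166·c·(22.7 − 300) + 372·2.44·(22.7 − 13) + 190·0.227·(22.7 − 13) = 0
-46032 c = -9222.9
c = -9222.9/-46032 ≈ 0.2004 J/(g·K)

c ≈ 0.2 J/(g·K)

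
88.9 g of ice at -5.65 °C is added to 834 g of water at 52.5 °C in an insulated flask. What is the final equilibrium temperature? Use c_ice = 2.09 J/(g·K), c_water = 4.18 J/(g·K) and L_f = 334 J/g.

Energy balance with sensible and latent terms:
warm ice to 0 °C: 88.9·2.09·(0 − (-5.65)) = 1049.8
  fusion: m_ice L_f = 88.9·334 = 29693
  warm the meltwater: 371.6 T
  water cools: 834·4.18·(T − 52.5) = 3486.1(T − 52.5)
3857.7 T = 183021 − 30742 = 152279
T ≈ 39.47 °C. Since T > 0 °C, the all-ice-melts assumption holds.

T_f ≈ 39.5 °C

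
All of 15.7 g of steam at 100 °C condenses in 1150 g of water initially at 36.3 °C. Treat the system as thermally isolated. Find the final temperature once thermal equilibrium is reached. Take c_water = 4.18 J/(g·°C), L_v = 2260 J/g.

Taking heat into each body as positive, Σ m c ΔT = 0:
condense steam: −15.7·2260 = −35482
  condensate cools 100→T: 15.7·4.18·(T − 100) = 65.63(T − 100)
  original water: 4807(T − 36.3)
4872.6 T = 35482 + 6562.6 + 174494 = 216539
T ≈ 44.44 °C, under the boiling point, so the assumption holds.

T_f ≈ 44.4 °C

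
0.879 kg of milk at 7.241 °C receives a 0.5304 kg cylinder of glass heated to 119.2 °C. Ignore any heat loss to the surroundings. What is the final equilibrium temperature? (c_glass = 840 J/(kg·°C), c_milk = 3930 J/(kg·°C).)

T_f ≈ 20.0 °C

Conservation of energy gives ΣQ = 0:
0.5304·840·(T − 119.2) + 0.879·3930·(T − 7.241) = 0
445.54(T − 119.2) + 3454.5(T − 7.241) = 0
3900 T = 78122
T ≈ 20.03 °C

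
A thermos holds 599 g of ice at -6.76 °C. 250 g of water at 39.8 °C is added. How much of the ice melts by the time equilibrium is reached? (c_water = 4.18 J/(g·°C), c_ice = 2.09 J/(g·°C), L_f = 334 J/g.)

m_melted ≈ 99.2 g

Water can give up m c ΔT = 250×4.18×39.8 = 41591 J before reaching 0 °C.
Of that, 599×2.09×6.76 = 8462.9 J goes to bring the ice to 0 °C, leaving 33128 J.
To melt every bit of ice: 599×334 = 200066 J.
33128 J < 200066 J, so only part of the ice melts and the system sits at 0 °C.
m_melt = 33128 / L_f = 99.19 g.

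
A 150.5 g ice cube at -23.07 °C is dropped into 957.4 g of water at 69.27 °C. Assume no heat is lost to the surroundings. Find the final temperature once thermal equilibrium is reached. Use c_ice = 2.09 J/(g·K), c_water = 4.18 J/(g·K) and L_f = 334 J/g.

T_f ≈ 47.4 °C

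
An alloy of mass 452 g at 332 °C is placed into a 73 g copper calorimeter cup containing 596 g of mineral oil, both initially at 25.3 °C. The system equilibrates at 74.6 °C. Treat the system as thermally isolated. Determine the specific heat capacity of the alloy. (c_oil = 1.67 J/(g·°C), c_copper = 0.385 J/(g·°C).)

c ≈ 0.434 J/(g·°C)

Taking heat into each body as positive, Σ m c ΔT = 0:
452·c·(74.6 − 332) + 596·1.67·(74.6 − 25.3) + 73·0.385·(74.6 − 25.3) = 0
-116345 c = -50455
c = -50455/-116345 ≈ 0.4337 J/(g·°C)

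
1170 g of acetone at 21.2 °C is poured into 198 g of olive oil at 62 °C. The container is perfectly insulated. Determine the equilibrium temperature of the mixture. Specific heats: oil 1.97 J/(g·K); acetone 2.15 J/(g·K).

Set heat shed by the hot body equal to heat absorbed by the cold body:
198×1.97×(62 − T) = 1170×2.15×(T − 21.2)
390.06(62 − T) = 2515.5(T − 21.2)
2905.6 T = 77512  ⇒  T ≈ 26.68 °C

T_f ≈ 26.7 °C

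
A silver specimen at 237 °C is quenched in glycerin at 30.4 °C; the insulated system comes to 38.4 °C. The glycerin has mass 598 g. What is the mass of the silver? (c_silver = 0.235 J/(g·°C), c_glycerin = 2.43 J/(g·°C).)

Heat gained plus heat lost sum to zero:
m·0.235·(38.4 − 237) + 598·2.43·(38.4 − 30.4) = 0
-46.67 m = -11625
m = -11625/-46.67 ≈ 249.1 g

m ≈ 249 g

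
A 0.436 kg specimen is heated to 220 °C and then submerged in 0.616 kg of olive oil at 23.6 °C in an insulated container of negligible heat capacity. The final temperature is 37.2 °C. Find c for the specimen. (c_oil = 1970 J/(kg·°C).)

Let T be the final temperature. ΣQ_i = 0:
0.436×c×(37.2 − 220) + 0.616×1970×(37.2 − 23.6) = 0
-79.7 c = -16504
c = -16504/-79.7 ≈ 207.1 J/(kg·°C)

c ≈ 207 J/(kg·°C)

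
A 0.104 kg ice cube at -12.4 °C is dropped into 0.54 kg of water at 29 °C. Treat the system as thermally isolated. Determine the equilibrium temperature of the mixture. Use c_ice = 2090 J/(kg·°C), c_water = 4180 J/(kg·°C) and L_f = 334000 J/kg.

T_f ≈ 10.4 °C

Setting the total heat transfer to zero:
warm ice to 0 °C: 0.104×2090×(0 − (-12.4)) = 2695.3; melt ice: 0.104×334000 = 34736; meltwater 0→T: 0.104×4180×T = 434.72 T; water: 2257.2(T − 29)
2691.9 T = 65459 − 37431 = 28028
T ≈ 10.41 °C — above 0 °C, consistent with complete melting.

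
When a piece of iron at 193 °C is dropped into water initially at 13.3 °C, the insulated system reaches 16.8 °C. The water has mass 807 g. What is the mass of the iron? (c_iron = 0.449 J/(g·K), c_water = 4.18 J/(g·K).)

Taking heat into each body as positive, Σ m c ΔT = 0:
m·0.449·(16.8 − 193) + 807·4.18·(16.8 − 13.3) = 0
-79.11 m = -11806
m = -11806/-79.11 ≈ 149.2 g

m ≈ 149 g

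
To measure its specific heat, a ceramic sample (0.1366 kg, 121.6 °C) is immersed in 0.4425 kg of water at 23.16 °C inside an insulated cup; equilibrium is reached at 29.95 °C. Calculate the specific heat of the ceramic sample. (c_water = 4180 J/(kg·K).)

c ≈ 1000 J/(kg·K)

Let T be the final temperature. ΣQ_i = 0:
0.1366·c·(29.95 − 121.6) + 0.4425·4180·(29.95 − 23.16) = 0
-12.52 c = -12559
c = -12559/-12.52 ≈ 1003 J/(kg·K)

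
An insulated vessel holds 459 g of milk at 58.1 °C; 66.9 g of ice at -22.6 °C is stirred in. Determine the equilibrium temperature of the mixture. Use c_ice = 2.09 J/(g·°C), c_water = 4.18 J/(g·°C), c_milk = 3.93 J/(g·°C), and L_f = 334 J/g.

Energy balance with sensible and latent terms:
ice -22.6→0 °C: 66.9×2.09×22.6 = 3160; melt ice: 66.9×334 = 22345; meltwater 0→T: 66.9×4.18×T = 279.64 T; milk cools: 459×3.93×(T − 58.1) = 1803.9(T − 58.1)
2083.5 T = 104805 − 25505 = 79300
T ≈ 38.06 °C. Since T > 0 °C, the all-ice-melts assumption holds.

T_f ≈ 38.1 °C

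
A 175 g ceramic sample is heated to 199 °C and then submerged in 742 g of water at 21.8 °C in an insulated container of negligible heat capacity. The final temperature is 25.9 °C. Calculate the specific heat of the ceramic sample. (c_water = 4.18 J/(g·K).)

c ≈ 0.42 J/(g·K)

Conservation of energy gives ΣQ = 0:
175·c·(25.9 − 199) + 742·4.18·(25.9 − 21.8) = 0
-30292 c = -12716
c = -12716/-30292 ≈ 0.4198 J/(g·K)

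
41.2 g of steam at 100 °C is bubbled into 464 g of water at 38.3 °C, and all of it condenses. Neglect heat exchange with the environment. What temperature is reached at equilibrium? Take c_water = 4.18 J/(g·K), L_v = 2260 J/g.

T_f ≈ 87.4 °C

Conservation of energy gives ΣQ = 0:
steam→water at 100 °C releases m L_v = 41.2×2260 = 93112
  condensed water 100 °C→T: 172.22(T − 100)
  original water: 1939.5(T − 38.3)
2111.7 T = 93112 + 17222 + 74284 = 184617
T ≈ 87.42 °C — below 100 °C, confirming all the steam condensed.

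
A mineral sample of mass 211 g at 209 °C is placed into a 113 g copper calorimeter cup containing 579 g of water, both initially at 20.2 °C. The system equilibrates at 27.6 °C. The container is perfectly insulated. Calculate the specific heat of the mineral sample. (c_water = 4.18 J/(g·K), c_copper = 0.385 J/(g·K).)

Taking heat into each body as positive, Σ m c ΔT = 0:
211·c·(27.6 − 209) + 579·4.18·(27.6 − 20.2) + 113·0.385·(27.6 − 20.2) = 0
-38275 c = -18232
c = -18232/-38275 ≈ 0.4763 J/(g·K)

c ≈ 0.476 J/(g·K)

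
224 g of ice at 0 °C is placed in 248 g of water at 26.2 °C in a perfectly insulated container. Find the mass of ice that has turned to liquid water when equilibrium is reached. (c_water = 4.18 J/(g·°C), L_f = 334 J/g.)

Heat available from the water dropping to 0 °C: 248×4.18×26.2 = 27160 J.
Melting all 224 g of ice would need 224×334 = 74816 J.
27160 J < 74816 J, so only part of the ice melts and the system sits at 0 °C.
m_melted×334 = 27160  ⇒  m_melted ≈ 81.32 g.

m_melted ≈ 81.3 g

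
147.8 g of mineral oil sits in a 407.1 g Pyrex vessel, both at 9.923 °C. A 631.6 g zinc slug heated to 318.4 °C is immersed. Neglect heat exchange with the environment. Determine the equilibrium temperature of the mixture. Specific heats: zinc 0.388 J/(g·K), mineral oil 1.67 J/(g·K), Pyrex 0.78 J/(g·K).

T_f is the heat-capacity-weighted average of the initial temperatures:
T_f = (245.06*318.4 + 246.83*9.923 + 317.54*9.923) / (245.06 + 246.83 + 317.54)
    = 83628 / 809.42 ≈ 103.32 °C

T_f ≈ 103.3 °C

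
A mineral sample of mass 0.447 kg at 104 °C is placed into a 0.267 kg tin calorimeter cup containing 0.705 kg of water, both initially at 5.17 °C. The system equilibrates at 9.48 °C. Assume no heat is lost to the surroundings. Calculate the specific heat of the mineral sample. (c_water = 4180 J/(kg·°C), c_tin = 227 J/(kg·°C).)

c ≈ 307 J/(kg·°C)

Taking heat into each body as positive, Σ m c ΔT = 0:
0.447·c·(9.48 − 104) + 0.705·4180·(9.48 − 5.17) + 0.267·227·(9.48 − 5.17) = 0
-42.25 c = -12962
c = -12962/-42.25 ≈ 306.8 J/(kg·°C)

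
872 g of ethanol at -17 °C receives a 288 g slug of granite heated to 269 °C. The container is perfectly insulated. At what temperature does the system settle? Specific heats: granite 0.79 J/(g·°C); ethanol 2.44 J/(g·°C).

T_f ≈ 10.6 °C

Heat lost by the granite equals heat gained by the ethanol:
288·0.79·(269 − T) = 872·2.44·(T − (-17))
227.52(269 − T) = 2127.7(T − (-17))
2355.2 T = 25032  ⇒  T ≈ 10.63 °C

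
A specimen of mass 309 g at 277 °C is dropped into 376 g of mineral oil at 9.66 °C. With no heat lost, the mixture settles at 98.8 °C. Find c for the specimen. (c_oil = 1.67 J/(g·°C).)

c ≈ 1.02 J/(g·°C)

Heat lost by the specimen = heat gained by the oil:
309·c·(277 − 98.8) = 376·1.67·(98.8 − 9.66)
55064 c = 55973  ⇒  c ≈ 1.017 J/(g·°C)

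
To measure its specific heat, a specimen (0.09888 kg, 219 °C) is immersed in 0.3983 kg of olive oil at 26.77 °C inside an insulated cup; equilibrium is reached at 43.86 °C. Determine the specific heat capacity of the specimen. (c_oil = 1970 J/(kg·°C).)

c ≈ 774 J/(kg·°C)

Net heat exchanged in the isolated system is zero:
0.09888·c·(43.86 − 219) + 0.3983·1970·(43.86 − 26.77) = 0
-17.32 c = -13410
c = -13410/-17.32 ≈ 774.3 J/(kg·°C)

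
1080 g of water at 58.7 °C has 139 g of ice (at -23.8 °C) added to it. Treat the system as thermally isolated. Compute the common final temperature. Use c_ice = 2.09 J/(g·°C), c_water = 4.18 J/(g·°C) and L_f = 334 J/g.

Conservation of energy gives ΣQ = 0:
ice -23.8→0 °C: 139·2.09·23.8 = 6914.1; latent heat to melt: 139·334 = 46426; meltwater 0→T: 139·4.18·T = 581.02 T; water: 4514.4(T − 58.7)
5095.4 T = 264995 − 53340 = 211655
T ≈ 41.54 °C. Since T > 0 °C, the all-ice-melts assumption holds.

T_f ≈ 41.5 °C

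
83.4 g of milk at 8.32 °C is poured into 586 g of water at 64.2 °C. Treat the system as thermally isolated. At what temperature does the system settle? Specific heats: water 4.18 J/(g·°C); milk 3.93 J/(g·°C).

T_f ≈ 57.6 °C

Energy conservation, ΣQ = 0:
586·4.18·(T − 64.2) + 83.4·3.93·(T − 8.32) = 0
(2449.5 + 327.76) T = 2449.5·64.2 + 327.76·8.32
T = 159984/2777.2 ≈ 57.61 °C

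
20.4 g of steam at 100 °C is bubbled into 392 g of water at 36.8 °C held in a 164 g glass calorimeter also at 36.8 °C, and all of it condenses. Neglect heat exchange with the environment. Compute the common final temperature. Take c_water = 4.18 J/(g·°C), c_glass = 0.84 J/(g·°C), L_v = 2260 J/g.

Conservation of energy gives ΣQ = 0:
steam→water at 100 °C releases m L_v = 20.4·2260 = 46104
  condensed water 100 °C→T: 85.27(T − 100)
  water warms: 392·4.18·(T − 36.8) = 1638.6(T − 36.8)
  glass cup: 164·0.84·(T − 36.8) = 137.76(T − 36.8)
1861.6 T = 46104 + 8527.2 + 65369 = 120000
T ≈ 64.46 °C, under the boiling point, so the assumption holds.

T_f ≈ 64.5 °C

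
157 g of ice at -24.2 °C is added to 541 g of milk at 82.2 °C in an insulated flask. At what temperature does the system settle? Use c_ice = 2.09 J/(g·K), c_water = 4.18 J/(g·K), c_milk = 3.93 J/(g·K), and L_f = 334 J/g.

Energy conservation, ΣQ = 0:
warm ice to 0 °C: 157×2.09×(0 − (-24.2)) = 7940.7; fusion: m_ice L_f = 157×334 = 52438; meltwater 0→T: 157×4.18×T = 656.26 T; milk: 2126.1(T − 82.2)
2782.4 T = 174768 − 60379 = 114389
T ≈ 41.11 °C — above 0 °C, consistent with complete melting.

T_f ≈ 41.1 °C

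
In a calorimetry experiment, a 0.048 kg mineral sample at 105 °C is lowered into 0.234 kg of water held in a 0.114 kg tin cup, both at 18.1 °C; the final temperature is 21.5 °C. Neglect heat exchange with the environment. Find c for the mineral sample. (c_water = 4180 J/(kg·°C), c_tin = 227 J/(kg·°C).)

c ≈ 852 J/(kg·°C)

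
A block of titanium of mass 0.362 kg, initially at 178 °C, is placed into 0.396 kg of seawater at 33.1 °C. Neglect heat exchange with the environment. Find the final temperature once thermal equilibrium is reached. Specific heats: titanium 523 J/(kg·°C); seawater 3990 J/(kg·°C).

Net heat exchanged in the isolated system is zero:
0.362·523·(T − 178) + 0.396·3990·(T − 33.1) = 0
1769.4 T = 85999
T = 85999/1769.4 ≈ 48.60 °C

T_f ≈ 48.6 °C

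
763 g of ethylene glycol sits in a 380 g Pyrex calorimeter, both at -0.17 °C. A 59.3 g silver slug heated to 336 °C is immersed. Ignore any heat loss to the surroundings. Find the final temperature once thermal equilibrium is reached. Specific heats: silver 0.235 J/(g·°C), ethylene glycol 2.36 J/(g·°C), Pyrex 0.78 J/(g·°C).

Let T be the final temperature. ΣQ_i = 0:
59.3*0.235*(T − 336) + 763*2.36*(T − (-0.17)) + 380*0.78*(T − (-0.17)) = 0
13.94(T − 336) + 1800.7(T − (-0.17)) + 296.4(T − (-0.17)) = 0
(13.94 + 1800.7 + 296.4) T = 13.94*336 + 1800.7*(-0.17) + 296.4*(-0.17)
T ≈ 2.05 °C

T_f ≈ 2.0 °C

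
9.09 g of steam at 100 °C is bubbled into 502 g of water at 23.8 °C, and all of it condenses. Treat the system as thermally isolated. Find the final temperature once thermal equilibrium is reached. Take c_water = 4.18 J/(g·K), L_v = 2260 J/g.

Taking heat into each body as positive, Σ m c ΔT = 0:
condense steam: −9.09·2260 = −20543; condensate cools 100→T: 9.09·4.18·(T − 100) = 38(T − 100); water warms: 502·4.18·(T − 23.8) = 2098.4(T − 23.8)
2136.4 T = 20543 + 3799.6 + 49941 = 74284
T ≈ 34.77 °C, under the boiling point, so the assumption holds.

T_f ≈ 34.8 °C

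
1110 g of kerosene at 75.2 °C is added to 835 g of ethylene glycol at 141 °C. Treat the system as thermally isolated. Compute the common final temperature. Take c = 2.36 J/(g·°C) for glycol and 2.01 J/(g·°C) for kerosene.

T_f ≈ 106.1 °C

Heat gained plus heat lost sum to zero:
835·2.36·(T − 141) + 1110·2.01·(T − 75.2) = 0
1970.6(T − 141) + 2231.1(T − 75.2) = 0
4201.7 T = 445633
T = 445633 / 4201.7 = 106 °C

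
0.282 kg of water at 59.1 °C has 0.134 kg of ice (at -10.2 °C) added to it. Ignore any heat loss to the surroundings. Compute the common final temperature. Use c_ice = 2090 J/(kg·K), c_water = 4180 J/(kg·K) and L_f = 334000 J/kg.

T_f ≈ 12.7 °C

Sum of m c ΔT and latent-heat terms is zero:
warm ice to 0 °C: 0.134×2090×(0 − (-10.2)) = 2856.6; latent heat to melt: 0.134×334000 = 44756; warm the meltwater: 560.12 T; water: 1178.8(T − 59.1)
1738.9 T = 69665 − 47613 = 22052
T ≈ 12.68 °C — above 0 °C, consistent with complete melting.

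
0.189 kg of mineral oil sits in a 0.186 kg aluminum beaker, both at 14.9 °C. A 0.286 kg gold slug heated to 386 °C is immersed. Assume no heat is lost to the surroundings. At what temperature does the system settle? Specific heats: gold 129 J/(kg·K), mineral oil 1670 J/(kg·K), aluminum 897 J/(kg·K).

T_f ≈ 41.3 °C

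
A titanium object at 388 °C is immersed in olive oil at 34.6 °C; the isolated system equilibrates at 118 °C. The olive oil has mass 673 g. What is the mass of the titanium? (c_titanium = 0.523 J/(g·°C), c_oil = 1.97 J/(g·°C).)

m ≈ 783 g

|Q_titanium| = |Q_oil|:
m·0.523·(388 − 118) = 673·1.97·(118 − 34.6)
141.21 m = 110573  ⇒  m ≈ 783 g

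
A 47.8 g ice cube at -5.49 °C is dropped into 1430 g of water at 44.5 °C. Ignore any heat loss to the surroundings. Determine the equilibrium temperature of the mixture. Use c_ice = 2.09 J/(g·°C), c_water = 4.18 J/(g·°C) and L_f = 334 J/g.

Heat gained plus heat lost sum to zero:
ice -5.49→0 °C: 47.8·2.09·5.49 = 548.46
  latent heat to melt: 47.8·334 = 15965
  meltwater 0→T: 47.8·4.18·T = 199.8 T
  water cools: 1430·4.18·(T − 44.5) = 5977.4(T − 44.5)
6177.2 T = 265994 − 16514 = 249481
T ≈ 40.39 °C — above 0 °C, consistent with complete melting.

T_f ≈ 40.4 °C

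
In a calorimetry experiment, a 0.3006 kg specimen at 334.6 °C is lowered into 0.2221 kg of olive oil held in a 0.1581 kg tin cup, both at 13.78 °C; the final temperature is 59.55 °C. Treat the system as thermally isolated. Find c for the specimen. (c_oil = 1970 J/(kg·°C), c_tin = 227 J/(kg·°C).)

c ≈ 262 J/(kg·°C)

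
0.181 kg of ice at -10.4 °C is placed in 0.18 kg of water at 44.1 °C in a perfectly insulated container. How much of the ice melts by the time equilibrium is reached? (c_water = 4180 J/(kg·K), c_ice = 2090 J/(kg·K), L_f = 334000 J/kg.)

m_melted ≈ 0.0876 kg

Water can give up m c ΔT = 0.18×4180×44.1 = 33181 J before reaching 0 °C.
Of that, 0.181×2090×10.4 = 3934.2 J goes to bring the ice to 0 °C, leaving 29247 J.
Melting all 0.181 kg of ice would need 0.181×334000 = 60454 J.
Since 29247 < 60454 J, not all the ice melts; equilibrium is at 0 °C.
m_melted×334000 = 29247  ⇒  m_melted ≈ 0.08756 kg.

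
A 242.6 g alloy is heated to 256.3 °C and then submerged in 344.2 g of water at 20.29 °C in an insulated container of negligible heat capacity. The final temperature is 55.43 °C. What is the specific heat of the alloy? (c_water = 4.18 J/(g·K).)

c ≈ 1.04 J/(g·K)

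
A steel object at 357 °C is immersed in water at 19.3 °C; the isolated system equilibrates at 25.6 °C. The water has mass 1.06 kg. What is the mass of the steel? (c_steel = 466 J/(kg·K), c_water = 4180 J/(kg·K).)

Net heat exchanged in the isolated system is zero:
m·466·(25.6 − 357) + 1.06·4180·(25.6 − 19.3) = 0
-154432 m = -27914
m = -27914/-154432 ≈ 0.1808 kg

m ≈ 0.181 kg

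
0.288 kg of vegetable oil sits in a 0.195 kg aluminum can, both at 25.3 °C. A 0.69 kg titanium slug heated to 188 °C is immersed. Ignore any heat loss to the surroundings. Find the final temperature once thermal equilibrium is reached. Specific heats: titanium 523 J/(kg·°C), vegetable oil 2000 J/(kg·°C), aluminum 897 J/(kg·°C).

T_f ≈ 78.1 °C

Energy conservation, ΣQ = 0:
0.69×523×(T − 188) + 0.288×2000×(T − 25.3) + 0.195×897×(T − 25.3) = 0
360.87(T − 188) + 576(T − 25.3) + 174.91(T − 25.3) = 0
(360.87 + 576 + 174.91) T = 360.87×188 + 576×25.3 + 174.91×25.3
T = 86842/1111.8 ≈ 78.11 °C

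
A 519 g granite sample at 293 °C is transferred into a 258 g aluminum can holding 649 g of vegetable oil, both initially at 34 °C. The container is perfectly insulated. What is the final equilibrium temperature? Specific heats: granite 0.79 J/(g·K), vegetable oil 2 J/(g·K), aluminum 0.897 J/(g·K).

T_f ≈ 88.8 °C

Conservation of energy gives ΣQ = 0:
519*0.79*(T − 293) + 649*2*(T − 34) + 258*0.897*(T − 34) = 0
410.01(T − 293) + 1298(T − 34) + 231.43(T − 34) = 0
1939.4 T = 172133
T = 172133/1939.4 ≈ 88.75 °C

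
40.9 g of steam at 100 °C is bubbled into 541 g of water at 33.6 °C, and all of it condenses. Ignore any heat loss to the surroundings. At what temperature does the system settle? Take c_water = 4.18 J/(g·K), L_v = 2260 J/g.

T_f ≈ 76.3 °C

Conservation of energy gives ΣQ = 0:
condense steam: −40.9×2260 = −92434; condensed water 100 °C→T: 170.96(T − 100); water warms: 541×4.18×(T − 33.6) = 2261.4(T − 33.6)
2432.3 T = 92434 + 17096 + 75982 = 185513
T ≈ 76.27 °C — below 100 °C, confirming all the steam condensed.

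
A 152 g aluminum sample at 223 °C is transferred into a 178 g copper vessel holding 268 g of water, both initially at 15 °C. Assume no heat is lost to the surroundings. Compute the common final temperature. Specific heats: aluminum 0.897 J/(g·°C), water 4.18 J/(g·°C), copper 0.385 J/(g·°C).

T_f ≈ 36.4 °C

Energy conservation, ΣQ = 0:
152×0.897×(T − 223) + 268×4.18×(T − 15) + 178×0.385×(T − 15) = 0
136.34(T − 223) + 1120.2(T − 15) + 68.53(T − 15) = 0
1325.1 T = 48236
T = 48236 / 1325.1 = 36.4 °C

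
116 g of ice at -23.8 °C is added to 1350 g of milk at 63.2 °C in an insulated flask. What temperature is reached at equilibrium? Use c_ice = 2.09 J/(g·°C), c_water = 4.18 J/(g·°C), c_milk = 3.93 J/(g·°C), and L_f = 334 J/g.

T_f ≈ 50.2 °C

Conservation of energy gives ΣQ = 0:
ice -23.8→0 °C: 116×2.09×23.8 = 5770.1
  melt ice: 116×334 = 38744
  warm the meltwater: 484.88 T
  milk: 5305.5(T − 63.2)
5790.4 T = 335308 − 44514 = 290794
T ≈ 50.22 °C. Since T > 0 °C, the all-ice-melts assumption holds.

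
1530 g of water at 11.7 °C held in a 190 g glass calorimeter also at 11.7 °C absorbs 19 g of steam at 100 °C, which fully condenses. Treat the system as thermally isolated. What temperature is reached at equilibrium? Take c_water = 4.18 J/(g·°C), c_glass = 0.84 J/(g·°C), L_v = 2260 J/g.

Sum of m c ΔT and latent-heat terms is zero:
steam→water at 100 °C releases m L_v = 19·2260 = 42940
  condensate cools 100→T: 19·4.18·(T − 100) = 79.42(T − 100)
  water warms: 1530·4.18·(T − 11.7) = 6395.4(T − 11.7)
  glass cup: 190·0.84·(T − 11.7) = 159.6(T − 11.7)
6634.4 T = 42940 + 7942 + 76694 = 127576
T ≈ 19.23 °C, under the boiling point, so the assumption holds.

T_f ≈ 19.2 °C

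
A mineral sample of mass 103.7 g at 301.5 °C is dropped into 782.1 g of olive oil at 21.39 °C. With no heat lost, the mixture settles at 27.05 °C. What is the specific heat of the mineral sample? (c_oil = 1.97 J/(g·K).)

m_s c (T_s − T_f) = m_oil c_oil (T_f − T_0):
103.7×c×(301.5 − 27.05) = 782.1×1.97×(27.05 − 21.39)
28460 c = 8720.6  ⇒  c ≈ 0.3064 J/(g·K)

c ≈ 0.306 J/(g·K)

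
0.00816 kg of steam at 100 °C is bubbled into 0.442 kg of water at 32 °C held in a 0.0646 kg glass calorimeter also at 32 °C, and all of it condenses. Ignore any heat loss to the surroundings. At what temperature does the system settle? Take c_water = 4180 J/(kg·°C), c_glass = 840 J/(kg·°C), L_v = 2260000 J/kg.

T_f ≈ 42.7 °C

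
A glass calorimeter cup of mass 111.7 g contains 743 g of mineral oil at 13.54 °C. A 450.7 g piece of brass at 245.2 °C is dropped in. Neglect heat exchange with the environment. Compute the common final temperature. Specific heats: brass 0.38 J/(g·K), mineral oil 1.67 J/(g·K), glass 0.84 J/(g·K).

T_f ≈ 39.9 °C

T_f = Σ m_i c_i T_i / Σ m_i c_i:
T_f = (171.27*245.2 + 1240.8*13.54 + 93.83*13.54) / (171.27 + 1240.8 + 93.83)
    = 60065 / 1505.9 ≈ 39.89 °C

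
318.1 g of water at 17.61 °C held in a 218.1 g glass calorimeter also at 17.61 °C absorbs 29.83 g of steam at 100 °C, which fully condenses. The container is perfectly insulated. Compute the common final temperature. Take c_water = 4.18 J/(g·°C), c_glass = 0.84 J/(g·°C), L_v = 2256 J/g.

T_f ≈ 65.0 °C

Conservation of energy gives ΣQ = 0:
steam→water at 100 °C releases m L_v = 29.83×2256 = 67296
  condensate cools 100→T: 29.83×4.18×(T − 100) = 124.69(T − 100)
  water warms: 318.1×4.18×(T − 17.61) = 1329.7(T − 17.61)
  glass cup: 218.1×0.84×(T − 17.61) = 183.2(T − 17.61)
1637.6 T = 67296 + 12469 + 26641 = 106407
T ≈ 64.98 °C (< 100 °C, so full condensation is consistent).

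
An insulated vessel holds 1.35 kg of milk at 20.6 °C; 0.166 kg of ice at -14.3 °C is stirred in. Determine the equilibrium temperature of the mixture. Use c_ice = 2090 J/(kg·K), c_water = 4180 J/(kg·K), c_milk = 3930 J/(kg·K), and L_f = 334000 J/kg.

T_f ≈ 8.1 °C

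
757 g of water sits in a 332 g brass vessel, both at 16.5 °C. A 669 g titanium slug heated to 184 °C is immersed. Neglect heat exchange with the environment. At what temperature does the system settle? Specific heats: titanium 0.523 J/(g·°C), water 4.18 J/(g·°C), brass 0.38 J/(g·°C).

Taking heat into each body as positive, Σ m c ΔT = 0:
669×0.523×(T − 184) + 757×4.18×(T − 16.5) + 332×0.38×(T − 16.5) = 0
3640.3 T = 118671
T = 118671 / 3640.3 = 32.6 °C

T_f ≈ 32.6 °C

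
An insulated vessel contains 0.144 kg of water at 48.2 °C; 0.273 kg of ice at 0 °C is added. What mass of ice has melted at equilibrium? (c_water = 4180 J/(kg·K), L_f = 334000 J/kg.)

m_melted ≈ 0.0869 kg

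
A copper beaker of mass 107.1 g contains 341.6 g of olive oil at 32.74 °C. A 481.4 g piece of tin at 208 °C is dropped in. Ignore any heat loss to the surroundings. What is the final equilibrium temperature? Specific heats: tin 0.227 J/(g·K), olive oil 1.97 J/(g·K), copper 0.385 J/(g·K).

Let T be the final temperature. ΣQ_i = 0:
481.4*0.227*(T − 208) + 341.6*1.97*(T − 32.74) + 107.1*0.385*(T − 32.74) = 0
109.28(T − 208) + 672.95(T − 32.74) + 41.23(T − 32.74) = 0
(109.28 + 672.95 + 41.23) T = 109.28*208 + 672.95*32.74 + 41.23*32.74
T ≈ 56.00 °C

T_f ≈ 56.0 °C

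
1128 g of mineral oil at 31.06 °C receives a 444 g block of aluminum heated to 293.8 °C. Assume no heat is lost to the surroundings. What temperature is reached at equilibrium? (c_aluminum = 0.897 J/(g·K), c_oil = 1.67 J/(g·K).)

T_f ≈ 76.9 °C

With ΣQ=0 the equilibrium temperature is the m·c-weighted mean:
T_f = (398.27*293.8 + 1883.8*31.06) / (398.27 + 1883.8)
    = 175521 / 2282 ≈ 76.91 °C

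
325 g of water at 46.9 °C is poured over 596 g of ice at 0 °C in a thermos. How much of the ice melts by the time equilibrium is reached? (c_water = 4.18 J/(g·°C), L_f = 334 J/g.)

Cooling the water to 0 °C releases 325×4.18×46.9 = 63714 J.
Melting all 596 g of ice would need 596×334 = 199064 J.
63714 J < 199064 J, so only part of the ice melts and the system sits at 0 °C.
m_melted×334 = 63714  ⇒  m_melted ≈ 190.8 g.

m_melted ≈ 191 g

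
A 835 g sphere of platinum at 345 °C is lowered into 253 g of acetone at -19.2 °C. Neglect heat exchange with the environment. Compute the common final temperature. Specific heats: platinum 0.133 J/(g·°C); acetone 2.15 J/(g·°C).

T_f is the heat-capacity-weighted average of the initial temperatures:
T_f = (111.06*345 + 543.95*(-19.2)) / (111.06 + 543.95)
    = 27870 / 655 ≈ 42.55 °C

T_f ≈ 42.5 °C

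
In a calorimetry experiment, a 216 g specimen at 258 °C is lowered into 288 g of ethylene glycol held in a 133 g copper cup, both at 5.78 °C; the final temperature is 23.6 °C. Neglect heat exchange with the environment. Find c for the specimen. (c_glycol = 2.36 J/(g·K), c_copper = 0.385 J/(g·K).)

c ≈ 0.257 J/(g·K)

Heat gained plus heat lost sum to zero:
216×c×(23.6 − 258) + 288×2.36×(23.6 − 5.78) + 133×0.385×(23.6 − 5.78) = 0
-50630 c = -13024
c = -13024/-50630 ≈ 0.2572 J/(g·K)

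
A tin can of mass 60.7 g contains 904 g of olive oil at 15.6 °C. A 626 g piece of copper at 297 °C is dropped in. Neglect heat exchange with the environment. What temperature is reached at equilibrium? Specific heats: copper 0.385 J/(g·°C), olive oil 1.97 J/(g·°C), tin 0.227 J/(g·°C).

T_f ≈ 48.9 °C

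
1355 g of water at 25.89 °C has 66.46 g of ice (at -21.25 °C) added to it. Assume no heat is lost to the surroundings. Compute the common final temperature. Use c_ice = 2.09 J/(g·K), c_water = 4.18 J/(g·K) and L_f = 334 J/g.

Energy conservation, ΣQ = 0:
warm ice to 0 °C: 66.46·2.09·(0 − (-21.25)) = 2951.7
  fusion: m_ice L_f = 66.46·334 = 22198
  warm the meltwater: 277.8 T
  water cools: 1355·4.18·(T − 25.89) = 5663.9(T − 25.89)
5941.7 T = 146638 − 25149 = 121489
T ≈ 20.45 °C — above 0 °C, consistent with complete melting.

T_f ≈ 20.4 °C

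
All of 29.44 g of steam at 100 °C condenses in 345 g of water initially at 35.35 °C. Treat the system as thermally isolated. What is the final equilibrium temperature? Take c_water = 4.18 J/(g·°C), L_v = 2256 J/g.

Taking heat into each body as positive, Σ m c ΔT = 0:
steam→water at 100 °C releases m L_v = 29.44·2256 = 66417
  condensed water 100 °C→T: 123.06(T − 100)
  original water: 1442.1(T − 35.35)
1565.2 T = 66417 + 12306 + 50978 = 129701
T ≈ 82.87 °C, under the boiling point, so the assumption holds.

T_f ≈ 82.9 °C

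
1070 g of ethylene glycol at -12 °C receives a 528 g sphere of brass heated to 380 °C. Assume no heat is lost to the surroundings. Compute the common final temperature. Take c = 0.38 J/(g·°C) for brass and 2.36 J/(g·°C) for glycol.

Net heat exchanged in the isolated system is zero:
528*0.38*(T − 380) + 1070*2.36*(T − (-12)) = 0
200.64(T − 380) + 2525.2(T − (-12)) = 0
2725.8 T = 45941
T = 45941 / 2725.8 = 16.9 °C

T_f ≈ 16.9 °C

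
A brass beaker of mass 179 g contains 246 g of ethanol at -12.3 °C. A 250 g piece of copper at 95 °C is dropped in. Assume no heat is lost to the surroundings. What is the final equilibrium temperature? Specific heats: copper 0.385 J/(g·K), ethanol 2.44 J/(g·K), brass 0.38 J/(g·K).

T_f ≈ 1.2 °C

Net heat exchanged in the isolated system is zero:
250*0.385*(T − 95) + 246*2.44*(T − (-12.3)) + 179*0.38*(T − (-12.3)) = 0
764.51 T = 924.15
T = 924.15 / 764.51 = 1.21 °C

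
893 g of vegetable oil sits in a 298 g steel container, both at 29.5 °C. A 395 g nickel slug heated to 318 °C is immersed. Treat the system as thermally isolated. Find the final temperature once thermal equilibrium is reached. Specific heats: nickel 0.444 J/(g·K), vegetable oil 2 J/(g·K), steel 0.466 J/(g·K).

T_f ≈ 53.6 °C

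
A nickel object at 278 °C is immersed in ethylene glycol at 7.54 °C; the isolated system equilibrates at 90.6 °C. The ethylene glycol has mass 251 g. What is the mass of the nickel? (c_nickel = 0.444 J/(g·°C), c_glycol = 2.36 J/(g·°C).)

|Q_nickel| = |Q_glycol|:
m×0.444×(278 − 90.6) = 251×2.36×(90.6 − 7.54)
83.21 m = 49201  ⇒  m ≈ 591.3 g

m ≈ 591 g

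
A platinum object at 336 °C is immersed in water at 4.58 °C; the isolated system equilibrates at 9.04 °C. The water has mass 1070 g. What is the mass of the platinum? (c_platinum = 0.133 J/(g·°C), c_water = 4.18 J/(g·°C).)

Heat gained plus heat lost sum to zero:
m×0.133×(9.04 − 336) + 1070×4.18×(9.04 − 4.58) = 0
-43.49 m = -19948
m = -19948/-43.49 ≈ 458.7 g

m ≈ 459 g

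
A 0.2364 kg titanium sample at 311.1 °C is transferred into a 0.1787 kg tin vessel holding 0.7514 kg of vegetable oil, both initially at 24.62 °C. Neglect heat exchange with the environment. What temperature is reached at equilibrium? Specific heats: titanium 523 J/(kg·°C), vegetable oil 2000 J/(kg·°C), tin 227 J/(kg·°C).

T_f ≈ 45.9 °C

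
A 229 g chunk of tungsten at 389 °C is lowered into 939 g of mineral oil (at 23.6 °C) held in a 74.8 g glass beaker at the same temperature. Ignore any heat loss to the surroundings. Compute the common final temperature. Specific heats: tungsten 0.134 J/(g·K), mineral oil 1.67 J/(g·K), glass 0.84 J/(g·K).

Energy conservation, ΣQ = 0:
229*0.134*(T − 389) + 939*1.67*(T − 23.6) + 74.8*0.84*(T − 23.6) = 0
30.69(T − 389) + 1568.1(T − 23.6) + 62.83(T − 23.6) = 0
(30.69 + 1568.1 + 62.83) T = 30.69*389 + 1568.1*23.6 + 62.83*23.6
T = 50428 / 1661.6 = 30.3 °C

T_f ≈ 30.3 °C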